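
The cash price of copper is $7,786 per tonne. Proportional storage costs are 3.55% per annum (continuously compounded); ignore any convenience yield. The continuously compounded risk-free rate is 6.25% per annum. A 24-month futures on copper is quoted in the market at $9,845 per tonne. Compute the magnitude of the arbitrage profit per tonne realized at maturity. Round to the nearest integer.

Fair futures: F* = S·e^(carry·T), with carry = (r + u) = 0.0625 + 0.0355 = 0.0980
F* = 7786 · e^(0.0980 × 24/12) = 7786 · e^0.196000 = 7786 × 1.216527 = $9471.8792
Market $9845 > fair $9471.8792: forward overpriced → cash-and-carry (buy spot, short the forward).
At maturity, profit = |F_mkt − F*| = |9845 − 9471.8792| = $373 per tonne

$373 per tonne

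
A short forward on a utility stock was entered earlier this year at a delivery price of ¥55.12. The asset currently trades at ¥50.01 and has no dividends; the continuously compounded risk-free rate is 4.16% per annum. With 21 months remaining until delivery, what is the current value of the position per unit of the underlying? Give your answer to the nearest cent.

Current fair forward for the remaining 21 months: F = S·e^(r·T), r = 0.0416
F = 50.01 · e^(0.0416 × 21/12) = 50.01 × 1.075515 = 53.7865
Value of long forward = (F − K)·e^(−rT) = (53.7865 − 55.12) · e^(−0.0416·21/12)
= -1.3335 × 0.929787 = -1.24
Short position value = −(long value) = ¥1.24

¥1.24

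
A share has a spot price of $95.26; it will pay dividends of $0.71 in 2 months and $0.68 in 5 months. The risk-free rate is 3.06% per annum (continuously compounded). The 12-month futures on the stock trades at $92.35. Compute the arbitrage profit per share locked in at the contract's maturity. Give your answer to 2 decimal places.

$4.45 per share

PV(dividends) I = 0.71·e^(−0.0306·2/12) + 0.68·e^(−0.0306·5/12) = 1.3778
Fair futures F* = (S − I)·e^(rT) = (95.26 − 1.3778)·e^0.030600 = 93.8822 × 1.031073 = 96.7994
Market $92.35 < fair 96.7994: forward underpriced → reverse cash-and-carry (short the stock, invest proceeds at r, pay the dividends, go long the forward).
Profit at T = |F_mkt − F*| = |92.35 − 96.7994| = $4.45 per share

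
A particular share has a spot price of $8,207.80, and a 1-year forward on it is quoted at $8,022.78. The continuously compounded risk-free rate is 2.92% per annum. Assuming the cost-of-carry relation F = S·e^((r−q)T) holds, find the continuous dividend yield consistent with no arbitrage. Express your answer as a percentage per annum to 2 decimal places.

5.20%

From F = S·e^((r−q)T): (r − q) = ln(F/S)/T
ln(8022.78/8207.80) = ln(0.977458) = -0.022800
(r − q) = -0.022800 / (12/12) = -0.022800
q = r − ln(F/S)/T = 0.0292 + 0.022800 = 0.052000
q = 5.20%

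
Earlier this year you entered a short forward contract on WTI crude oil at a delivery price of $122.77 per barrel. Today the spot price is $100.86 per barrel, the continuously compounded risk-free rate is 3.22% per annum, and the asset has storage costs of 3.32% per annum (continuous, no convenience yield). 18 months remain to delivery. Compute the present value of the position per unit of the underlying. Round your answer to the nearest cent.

$10.97 per barrel

Current fair forward for the remaining 18 months: F = S·e^((r + u)·T), (r + u) = 0.0322 + 0.0332 = 0.0654
F = 100.86 · e^(0.0654 × 18/12) = 100.86 × 1.103073 = 111.2559
Value of long forward = (F − K)·e^(−rT) = (111.2559 − 122.77) · e^(−0.0322·18/12)
= -11.5141 × 0.952848 = -10.97
Short position value = −(long value) = $10.97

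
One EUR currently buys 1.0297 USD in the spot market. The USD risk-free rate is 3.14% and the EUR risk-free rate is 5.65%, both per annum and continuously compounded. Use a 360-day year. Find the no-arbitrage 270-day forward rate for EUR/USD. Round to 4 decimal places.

F = S·e^((r_USD − r_EUR)T) = 1.0297 · e^((0.0314 − 0.0565) × 270/360)
= 1.0297 · e^-0.018825 = 1.0297 × 0.981351
F = 1.0105 USD per EUR

1.0105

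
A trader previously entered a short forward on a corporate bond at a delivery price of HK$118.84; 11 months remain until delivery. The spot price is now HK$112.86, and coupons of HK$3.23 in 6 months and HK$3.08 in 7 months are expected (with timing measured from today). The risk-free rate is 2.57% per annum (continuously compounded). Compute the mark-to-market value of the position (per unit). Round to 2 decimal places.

HK$9.44

PV(remaining coupons) I = 3.23·e^(−0.0257·6/12) + 3.08·e^(−0.0257·7/12) = 6.2229
Current forward F = (S − I)·e^(rT) = (112.86 − 6.2229)·e^(0.0257·11/12) = 106.6371 × 1.023838 = 109.1791
Value (long) = (F − K)·e^(−rT) = (109.1791 − 118.84) × 0.976717 = -9.4360
Short position value = −(long value) = HK$9.44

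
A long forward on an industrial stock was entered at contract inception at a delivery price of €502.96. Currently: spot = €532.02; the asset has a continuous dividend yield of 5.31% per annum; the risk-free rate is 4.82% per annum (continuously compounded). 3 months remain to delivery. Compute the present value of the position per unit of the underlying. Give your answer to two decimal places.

Current fair forward for the remaining 3 months: F = S·e^((r − q)·T), (r − q) = 0.0482 − 0.0531 = -0.0049
F = 532.02 · e^(-0.0049 × 3/12) = 532.02 × 0.998776 = 531.3688
Value of long forward = (F − K)·e^(−rT) = (531.3688 − 502.96) · e^(−0.0482·3/12)
= 28.4088 × 0.988022 = 28.07

€28.07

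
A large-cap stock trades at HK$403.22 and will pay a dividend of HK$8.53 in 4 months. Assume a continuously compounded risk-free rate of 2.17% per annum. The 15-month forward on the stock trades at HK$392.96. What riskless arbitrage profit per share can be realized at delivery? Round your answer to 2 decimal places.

PV(dividends) I = 8.53·e^(−0.0217·4/12) = 8.4685
Fair forward F* = (S − I)·e^(rT) = (403.22 − 8.4685)·e^0.027125 = 394.7515 × 1.027496 = 405.6056
Market HK$392.96 < fair 405.6056: forward underpriced → reverse cash-and-carry (short the stock, invest proceeds at r, pay the dividends, go long the forward).
Profit at T = |F_mkt − F*| = |392.96 − 405.6056| = HK$12.65 per share

HK$12.65 per share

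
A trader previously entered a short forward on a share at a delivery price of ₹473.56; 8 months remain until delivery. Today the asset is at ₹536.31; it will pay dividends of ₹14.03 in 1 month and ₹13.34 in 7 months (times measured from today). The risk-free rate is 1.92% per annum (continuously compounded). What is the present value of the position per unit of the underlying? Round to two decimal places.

-₹41.57

PV(remaining dividends) I = 14.03·e^(−0.0192·1/12) + 13.34·e^(−0.0192·7/12) = 27.1990
Current forward F = (S − I)·e^(rT) = (536.31 − 27.1990)·e^(0.0192·8/12) = 509.1110 × 1.012882 = 515.6694
Value (long) = (F − K)·e^(−rT) = (515.6694 − 473.56) × 0.987282 = 41.5739
Short position value = −(long value) = -₹41.57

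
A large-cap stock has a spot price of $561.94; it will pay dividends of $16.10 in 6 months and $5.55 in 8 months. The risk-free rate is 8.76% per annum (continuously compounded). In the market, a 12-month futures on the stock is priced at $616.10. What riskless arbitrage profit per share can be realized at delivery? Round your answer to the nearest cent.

$25.25 per share

PV(dividends) I = 16.10·e^(−0.0876·6/12) + 5.55·e^(−0.0876·8/12) = 20.6452
Fair futures F* = (S − I)·e^(rT) = (561.94 − 20.6452)·e^0.087600 = 541.2948 × 1.091551 = 590.8509
Market $616.10 > fair 590.8509: forward overpriced → cash-and-carry (borrow at r, buy the stock and collect the dividends, short the forward).
Profit at T = |F_mkt − F*| = |616.10 − 590.8509| = $25.25 per share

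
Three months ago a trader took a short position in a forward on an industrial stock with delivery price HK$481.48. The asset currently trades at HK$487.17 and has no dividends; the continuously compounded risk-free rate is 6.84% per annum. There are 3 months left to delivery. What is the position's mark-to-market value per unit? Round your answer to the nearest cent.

Current fair forward for the remaining 3 months: F = S·e^(r·T), r = 0.0684
F = 487.17 · e^(0.0684 × 3/12) = 487.17 × 1.017247 = 495.5722
Value of long forward = (F − K)·e^(−rT) = (495.5722 − 481.48) · e^(−0.0684·3/12)
= 14.0922 × 0.983045 = 13.85
Short position value = −(long value) = -HK$13.85

-HK$13.85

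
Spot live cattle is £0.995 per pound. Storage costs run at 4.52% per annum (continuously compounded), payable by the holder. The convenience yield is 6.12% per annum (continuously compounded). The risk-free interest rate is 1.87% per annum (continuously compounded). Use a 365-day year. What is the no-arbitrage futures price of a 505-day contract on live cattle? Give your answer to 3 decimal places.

Net carry = r + u − y = 0.0187 + 0.0452 − 0.0612 = 0.0027
F = S·e^((r+u−y)T) = 0.995 · e^(0.0027 × 505/365) = 0.995 · e^0.003736
= 0.995 × 1.003743 = £0.999 per pound

£0.999 per pound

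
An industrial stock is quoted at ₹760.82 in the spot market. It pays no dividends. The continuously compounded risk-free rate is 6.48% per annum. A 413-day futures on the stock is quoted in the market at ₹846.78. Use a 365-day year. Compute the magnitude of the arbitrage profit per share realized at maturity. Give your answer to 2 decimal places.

Fair futures: F* = S·e^(carry·T), with carry = r = 0.0648
F* = 760.82 · e^(0.0648 × 413/365) = 760.82 · e^0.073322 = 760.82 × 1.076077 = ₹818.7009
Market ₹846.78 > fair ₹818.7009: forward overpriced → cash-and-carry (buy spot, short the forward).
At maturity, profit = |F_mkt − F*| = |846.78 − 818.7009| = ₹28.08 per share

₹28.08 per share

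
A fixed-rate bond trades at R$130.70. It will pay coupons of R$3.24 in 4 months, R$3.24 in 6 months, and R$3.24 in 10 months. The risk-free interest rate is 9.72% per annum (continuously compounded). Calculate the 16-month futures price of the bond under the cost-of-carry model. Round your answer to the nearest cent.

PV(coupons) I = 3.24·e^(−0.0972·4/12) + 3.24·e^(−0.0972·6/12) + 3.24·e^(−0.0972·10/12)
I = 3.1367 + 3.0863 + 2.9879 = 9.2109
F = (S − I)·e^(rT) = (130.70 − 9.2109) · e^(0.0972·16/12)
= 121.4891 · e^0.129600 = 121.4891 × 1.138373 = R$138.30

R$138.30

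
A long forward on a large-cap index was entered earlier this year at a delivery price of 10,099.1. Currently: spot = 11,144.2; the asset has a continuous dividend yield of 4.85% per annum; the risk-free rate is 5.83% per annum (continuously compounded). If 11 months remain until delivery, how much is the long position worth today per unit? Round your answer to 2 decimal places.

Current fair forward for the remaining 11 months: F = S·e^((r − q)·T), (r − q) = 0.0583 − 0.0485 = 0.0098
F = 11144.2 · e^(0.0098 × 11/12) = 11144.2 × 1.00902380 = 11244.7630
Value of long forward = (F − K)·e^(−rT) = (11244.7630 − 10099.1) · e^(−0.0583·11/12)
= 1145.6630 × 0.94796124 = 1086.04

1086.04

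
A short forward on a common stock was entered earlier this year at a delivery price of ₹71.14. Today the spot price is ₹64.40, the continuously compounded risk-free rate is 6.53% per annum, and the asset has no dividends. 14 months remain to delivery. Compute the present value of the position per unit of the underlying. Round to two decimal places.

₹1.52

Current fair forward for the remaining 14 months: F = S·e^(r·T), r = 0.0653
F = 64.40 · e^(0.0653 × 14/12) = 64.40 × 1.079160 = 69.4979
Value of long forward = (F − K)·e^(−rT) = (69.4979 − 71.14) · e^(−0.0653·14/12)
= -1.6421 × 0.926646 = -1.52
Short position value = −(long value) = ₹1.52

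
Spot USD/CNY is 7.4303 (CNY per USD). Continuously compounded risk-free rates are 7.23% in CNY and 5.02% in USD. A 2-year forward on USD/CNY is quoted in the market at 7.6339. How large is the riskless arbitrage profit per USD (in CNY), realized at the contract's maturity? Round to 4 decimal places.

0.1322 per USD (in CNY)

Fair forward: F* = S·e^(carry·T), with carry = (r_CNY − r_USD) = 0.0723 − 0.0502 = 0.0221
F* = 7.4303 · e^(0.0221 × 2) = 7.4303 · e^0.044200 = 7.4303 × 1.045191 = 7.7661
Market 7.6339 < fair 7.7661: forward underpriced → reverse cash-and-carry (short spot, go long the forward).
At maturity, profit = |F_mkt − F*| = |7.6339 − 7.7661| = 0.1322 per USD (in CNY)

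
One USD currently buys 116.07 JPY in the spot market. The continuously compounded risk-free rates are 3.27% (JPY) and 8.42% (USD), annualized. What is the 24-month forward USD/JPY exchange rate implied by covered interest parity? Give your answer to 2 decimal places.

104.71

F = S·e^((r_JPY − r_USD)T) = 116.07 · e^((0.0327 − 0.0842) × 24/12)
= 116.07 · e^-0.103000 = 116.07 × 0.902127
F = 104.71 JPY per USD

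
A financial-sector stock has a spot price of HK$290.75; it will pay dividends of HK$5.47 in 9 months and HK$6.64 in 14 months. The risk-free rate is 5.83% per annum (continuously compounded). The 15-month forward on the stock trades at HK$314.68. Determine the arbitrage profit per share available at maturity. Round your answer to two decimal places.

PV(dividends) I = 5.47·e^(−0.0583·9/12) + 6.64·e^(−0.0583·14/12) = 11.4394
Fair forward F* = (S − I)·e^(rT) = (290.75 − 11.4394)·e^0.072875 = 279.3106 × 1.075596 = 300.4254
Market HK$314.68 > fair 300.4254: forward overpriced → cash-and-carry (borrow at r, buy the stock and collect the dividends, short the forward).
Profit at T = |F_mkt − F*| = |314.68 − 300.4254| = HK$14.25 per share

HK$14.25 per share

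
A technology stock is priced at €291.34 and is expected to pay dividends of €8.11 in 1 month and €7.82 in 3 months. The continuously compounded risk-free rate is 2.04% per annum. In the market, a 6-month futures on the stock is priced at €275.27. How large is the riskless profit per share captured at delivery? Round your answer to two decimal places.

PV(dividends) I = 8.11·e^(−0.0204·1/12) + 7.82·e^(−0.0204·3/12) = 15.8764
Fair futures F* = (S − I)·e^(rT) = (291.34 − 15.8764)·e^0.010200 = 275.4636 × 1.010252 = 278.2877
Market €275.27 < fair 278.2877: forward underpriced → reverse cash-and-carry (short the stock, invest proceeds at r, pay the dividends, go long the forward).
Profit at T = |F_mkt − F*| = |275.27 − 278.2877| = €3.02 per share

€3.02 per share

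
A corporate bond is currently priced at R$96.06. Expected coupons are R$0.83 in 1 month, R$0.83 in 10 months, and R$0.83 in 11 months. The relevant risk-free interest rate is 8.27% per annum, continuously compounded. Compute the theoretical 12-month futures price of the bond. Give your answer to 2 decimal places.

PV(coupons) I = 0.83·e^(−0.0827·1/12) + 0.83·e^(−0.0827·10/12) + 0.83·e^(−0.0827·11/12)
I = 0.8243 + 0.7747 + 0.7694 = 2.3684
F = (S − I)·e^(rT) = (96.06 − 2.3684) · e^(0.0827·12/12)
= 93.6916 · e^0.082700 = 93.6916 × 1.086216 = R$101.77

R$101.77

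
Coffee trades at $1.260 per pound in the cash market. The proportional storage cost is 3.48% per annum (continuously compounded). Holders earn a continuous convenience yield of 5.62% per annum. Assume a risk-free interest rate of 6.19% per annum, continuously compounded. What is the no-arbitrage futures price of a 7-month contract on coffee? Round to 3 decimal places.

$1.290 per pound

Net carry = r + u − y = 0.0619 + 0.0348 − 0.0562 = 0.0405
F = S·e^((r+u−y)T) = 1.260 · e^(0.0405 × 7/12) = 1.260 · e^0.023625
= 1.260 × 1.023906 = $1.290 per pound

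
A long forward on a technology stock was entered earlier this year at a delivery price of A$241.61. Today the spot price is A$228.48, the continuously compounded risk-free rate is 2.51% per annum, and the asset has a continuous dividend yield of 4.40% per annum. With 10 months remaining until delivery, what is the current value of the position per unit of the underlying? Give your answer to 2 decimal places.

-A$16.35

Current fair forward for the remaining 10 months: F = S·e^((r − q)·T), (r − q) = 0.0251 − 0.0440 = -0.0189
F = 228.48 · e^(-0.0189 × 10/12) = 228.48 × 0.984373 = 224.9095
Value of long forward = (F − K)·e^(−rT) = (224.9095 − 241.61) · e^(−0.0251·10/12)
= -16.7005 × 0.979301 = -16.35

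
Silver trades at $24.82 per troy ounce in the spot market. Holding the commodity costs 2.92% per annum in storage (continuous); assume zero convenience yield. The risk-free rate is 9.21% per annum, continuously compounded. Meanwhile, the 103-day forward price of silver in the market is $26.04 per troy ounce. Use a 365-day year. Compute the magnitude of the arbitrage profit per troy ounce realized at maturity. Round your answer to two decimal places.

Fair forward: F* = S·e^(carry·T), with carry = (r + u) = 0.0921 + 0.0292 = 0.1213
F* = 24.82 · e^(0.1213 × 103/365) = 24.82 · e^0.034230 = 24.82 × 1.034823 = $25.6843
Market $26.04 > fair $25.6843: forward overpriced → cash-and-carry (buy spot, short the forward).
At maturity, profit = |F_mkt − F*| = |26.04 − 25.6843| = $0.36 per troy ounce

$0.36 per troy ounce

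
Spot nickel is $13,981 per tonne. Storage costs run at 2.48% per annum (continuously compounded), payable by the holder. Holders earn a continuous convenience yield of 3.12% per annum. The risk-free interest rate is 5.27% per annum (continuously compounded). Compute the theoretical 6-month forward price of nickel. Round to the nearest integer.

Net carry = r + u − y = 0.0527 + 0.0248 − 0.0312 = 0.0463
F = S·e^((r+u−y)T) = 13981 · e^(0.0463 × 6/12) = 13981 · e^0.023150
= 13981 × 1.023420 = $14,308 per tonne

$14,308 per tonne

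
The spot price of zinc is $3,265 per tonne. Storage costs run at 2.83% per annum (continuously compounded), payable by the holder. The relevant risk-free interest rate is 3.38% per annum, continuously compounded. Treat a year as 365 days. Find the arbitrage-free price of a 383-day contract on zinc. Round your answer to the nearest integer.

$3,485 per tonne

Net carry = r + u − y = 0.0338 + 0.0283 − 0.0000 = 0.0621
F = S·e^((r+u−y)T) = 3265 · e^(0.0621 × 383/365) = 3265 · e^0.065162
= 3265 × 1.067332 = $3,485 per tonne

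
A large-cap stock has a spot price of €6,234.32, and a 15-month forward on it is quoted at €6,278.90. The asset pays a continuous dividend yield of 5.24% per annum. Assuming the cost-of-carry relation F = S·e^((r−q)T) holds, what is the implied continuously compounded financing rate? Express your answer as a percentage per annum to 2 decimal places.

5.81%

From F = S·e^((r−q)T): (r − q) = ln(F/S)/T
ln(6278.90/6234.32) = ln(1.007151) = 0.007126
(r − q) = 0.007126 / (15/12) = 0.005701
r = ln(F/S)/T + q = 0.005701 + 0.0524 = 0.058101
r = 5.81%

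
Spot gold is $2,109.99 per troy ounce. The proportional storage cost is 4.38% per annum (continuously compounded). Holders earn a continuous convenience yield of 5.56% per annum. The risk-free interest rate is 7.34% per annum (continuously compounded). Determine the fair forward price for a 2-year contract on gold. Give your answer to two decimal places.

$2,386.63 per troy ounce

Net carry = r + u − y = 0.0734 + 0.0438 − 0.0556 = 0.0616
F = S·e^((r+u−y)T) = 2109.99 · e^(0.0616 × 2) = 2109.99 · e^0.12320000
= 2109.99 × 1.13111062 = $2,386.63 per troy ounce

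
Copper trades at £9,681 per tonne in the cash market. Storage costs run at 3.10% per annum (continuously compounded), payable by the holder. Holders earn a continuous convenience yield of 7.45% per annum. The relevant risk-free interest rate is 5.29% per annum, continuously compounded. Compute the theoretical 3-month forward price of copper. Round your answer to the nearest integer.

£9,704 per tonne

Net carry = r + u − y = 0.0529 + 0.0310 − 0.0745 = 0.0094
F = S·e^((r+u−y)T) = 9681 · e^(0.0094 × 3/12) = 9681 · e^0.002350
= 9681 × 1.002353 = £9,704 per tonne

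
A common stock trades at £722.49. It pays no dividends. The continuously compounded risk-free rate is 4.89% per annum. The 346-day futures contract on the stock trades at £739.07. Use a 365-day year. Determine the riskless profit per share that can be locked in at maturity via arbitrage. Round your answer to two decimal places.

Fair futures: F* = S·e^(carry·T), with carry = r = 0.0489
F* = 722.49 · e^(0.0489 × 346/365) = 722.49 · e^0.046355 = 722.49 × 1.047446 = £756.7693
Market £739.07 < fair £756.7693: forward underpriced → reverse cash-and-carry (short spot, go long the forward).
At maturity, profit = |F_mkt − F*| = |739.07 − 756.7693| = £17.70 per share

£17.70 per share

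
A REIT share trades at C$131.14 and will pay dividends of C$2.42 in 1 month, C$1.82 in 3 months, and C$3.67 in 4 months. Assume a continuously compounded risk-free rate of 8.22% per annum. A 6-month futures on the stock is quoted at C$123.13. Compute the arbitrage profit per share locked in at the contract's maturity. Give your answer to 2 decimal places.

PV(dividends) I = 2.42·e^(−0.0822·1/12) + 1.82·e^(−0.0822·3/12) + 3.67·e^(−0.0822·4/12) = 7.7573
Fair futures F* = (S − I)·e^(rT) = (131.14 − 7.7573)·e^0.041100 = 123.3827 × 1.041956 = 128.5593
Market C$123.13 < fair 128.5593: forward underpriced → reverse cash-and-carry (short the stock, invest proceeds at r, pay the dividends, go long the forward).
Profit at T = |F_mkt − F*| = |123.13 − 128.5593| = C$5.43 per share

C$5.43 per share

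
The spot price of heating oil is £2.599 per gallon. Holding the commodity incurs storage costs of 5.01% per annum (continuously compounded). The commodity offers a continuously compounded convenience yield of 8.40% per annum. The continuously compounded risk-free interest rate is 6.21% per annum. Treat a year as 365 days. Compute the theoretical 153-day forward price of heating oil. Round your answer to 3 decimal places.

Net carry = r + u − y = 0.0621 + 0.0501 − 0.0840 = 0.0282
F = S·e^((r+u−y)T) = 2.599 · e^(0.0282 × 153/365) = 2.599 · e^0.011821
= 2.599 × 1.011891 = £2.630 per gallon

£2.630 per gallon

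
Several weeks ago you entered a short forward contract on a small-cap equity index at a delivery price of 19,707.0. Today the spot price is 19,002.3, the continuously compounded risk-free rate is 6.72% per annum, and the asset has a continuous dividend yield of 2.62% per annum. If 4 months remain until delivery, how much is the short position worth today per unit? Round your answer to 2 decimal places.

Current fair forward for the remaining 4 months: F = S·e^((r − q)·T), (r − q) = 0.0672 − 0.0262 = 0.0410
F = 19002.3 · e^(0.0410 × 4/12) = 19002.3 × 1.01376048 = 19263.7808
Value of long forward = (F − K)·e^(−rT) = (19263.7808 − 19707.0) · e^(−0.0672·4/12)
= -443.2192 × 0.97784902 = -433.40
Short position value = −(long value) = 433.40

433.40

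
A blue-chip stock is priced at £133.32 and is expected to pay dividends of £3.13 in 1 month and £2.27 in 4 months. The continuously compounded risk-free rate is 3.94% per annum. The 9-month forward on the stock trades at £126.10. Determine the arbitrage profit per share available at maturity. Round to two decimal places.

PV(dividends) I = 3.13·e^(−0.0394·1/12) + 2.27·e^(−0.0394·4/12) = 5.3601
Fair forward F* = (S − I)·e^(rT) = (133.32 − 5.3601)·e^0.029550 = 127.9599 × 1.029991 = 131.7975
Market £126.10 < fair 131.7975: forward underpriced → reverse cash-and-carry (short the stock, invest proceeds at r, pay the dividends, go long the forward).
Profit at T = |F_mkt − F*| = |126.10 − 131.7975| = £5.70 per share

£5.70 per share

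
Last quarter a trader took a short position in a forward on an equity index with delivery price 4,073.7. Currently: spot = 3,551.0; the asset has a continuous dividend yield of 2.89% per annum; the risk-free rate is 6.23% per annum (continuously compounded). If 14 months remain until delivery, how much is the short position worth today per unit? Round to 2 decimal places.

Current fair forward for the remaining 14 months: F = S·e^((r − q)·T), (r − q) = 0.0623 − 0.0289 = 0.0334
F = 3551.0 · e^(0.0334 × 14/12) = 3551.0 × 1.03973583 = 3692.1019
Value of long forward = (F − K)·e^(−rT) = (3692.1019 − 4073.7) · e^(−0.0623·14/12)
= -381.5981 × 0.92989525 = -354.85
Short position value = −(long value) = 354.85

354.85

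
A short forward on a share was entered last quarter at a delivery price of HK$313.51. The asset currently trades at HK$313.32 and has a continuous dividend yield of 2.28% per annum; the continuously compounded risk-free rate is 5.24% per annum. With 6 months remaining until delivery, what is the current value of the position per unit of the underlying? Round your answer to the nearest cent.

-HK$4.37

Current fair forward for the remaining 6 months: F = S·e^((r − q)·T), (r − q) = 0.0524 − 0.0228 = 0.0296
F = 313.32 · e^(0.0296 × 6/12) = 313.32 × 1.014910 = 317.9916
Value of long forward = (F − K)·e^(−rT) = (317.9916 − 313.51) · e^(−0.0524·6/12)
= 4.4816 × 0.974140 = 4.37
Short position value = −(long value) = -HK$4.37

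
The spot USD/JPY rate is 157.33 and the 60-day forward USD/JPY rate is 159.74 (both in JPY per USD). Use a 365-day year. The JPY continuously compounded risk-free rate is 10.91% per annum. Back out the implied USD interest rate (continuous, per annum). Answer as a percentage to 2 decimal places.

1.66%

F = S·e^((r_JPY − r_USD)T) ⇒ r_USD = r_JPY − ln(F/S)/T
ln(159.74/157.33) = 0.015202; /(60/365) = 0.092479
r_USD = 0.1091 − 0.092479 = 0.016621
r_USD = 1.66%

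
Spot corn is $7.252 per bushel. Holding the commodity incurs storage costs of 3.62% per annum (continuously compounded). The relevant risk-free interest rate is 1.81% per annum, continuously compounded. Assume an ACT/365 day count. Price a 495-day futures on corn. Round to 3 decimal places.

Net carry = r + u − y = 0.0181 + 0.0362 − 0.0000 = 0.0543
F = S·e^((r+u−y)T) = 7.252 · e^(0.0543 × 495/365) = 7.252 · e^0.073640
= 7.252 × 1.076419 = $7.806 per bushel

$7.806 per bushel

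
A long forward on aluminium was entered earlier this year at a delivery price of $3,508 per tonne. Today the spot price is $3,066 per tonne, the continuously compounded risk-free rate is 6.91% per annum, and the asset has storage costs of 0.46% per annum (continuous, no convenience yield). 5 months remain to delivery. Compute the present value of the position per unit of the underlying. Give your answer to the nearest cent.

-$336.56 per tonne

Current fair forward for the remaining 5 months: F = S·e^((r + u)·T), (r + u) = 0.0691 + 0.0046 = 0.0737
F = 3066 · e^(0.0737 × 5/12) = 3066 × 1.03118470 = 3161.6123
Value of long forward = (F − K)·e^(−rT) = (3161.6123 − 3508) · e^(−0.0691·5/12)
= -346.3877 × 0.97161886 = -336.56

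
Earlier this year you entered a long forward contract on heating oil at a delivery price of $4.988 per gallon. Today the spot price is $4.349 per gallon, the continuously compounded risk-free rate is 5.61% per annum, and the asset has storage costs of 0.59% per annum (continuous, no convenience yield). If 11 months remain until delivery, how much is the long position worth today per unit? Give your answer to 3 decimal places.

Current fair forward for the remaining 11 months: F = S·e^((r + u)·T), (r + u) = 0.0561 + 0.0059 = 0.0620
F = 4.349 · e^(0.0620 × 11/12) = 4.349 × 1.058479 = 4.6033
Value of long forward = (F − K)·e^(−rT) = (4.6033 − 4.988) · e^(−0.0561·11/12)
= -0.3847 × 0.949875 = -0.365

-$0.365 per gallon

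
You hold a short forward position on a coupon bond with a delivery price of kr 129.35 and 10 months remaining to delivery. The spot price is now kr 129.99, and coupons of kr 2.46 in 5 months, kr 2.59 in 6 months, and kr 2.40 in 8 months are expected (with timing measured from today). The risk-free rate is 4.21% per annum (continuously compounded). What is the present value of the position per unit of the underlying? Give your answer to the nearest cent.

PV(remaining coupons) I = 2.46·e^(−0.0421·5/12) + 2.59·e^(−0.0421·6/12) + 2.40·e^(−0.0421·8/12) = 7.2869
Current forward F = (S − I)·e^(rT) = (129.99 − 7.2869)·e^(0.0421·10/12) = 122.7031 × 1.035706 = 127.0843
Value (long) = (F − K)·e^(−rT) = (127.0843 − 129.35) × 0.965525 = -2.1876
Short position value = −(long value) = kr 2.19

kr 2.19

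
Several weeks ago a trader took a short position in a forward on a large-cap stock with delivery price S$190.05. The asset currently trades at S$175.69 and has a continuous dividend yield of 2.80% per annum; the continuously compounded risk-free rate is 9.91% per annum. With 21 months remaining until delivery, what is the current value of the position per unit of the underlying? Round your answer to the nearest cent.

Current fair forward for the remaining 21 months: F = S·e^((r − q)·T), (r − q) = 0.0991 − 0.0280 = 0.0711
F = 175.69 · e^(0.0711 × 21/12) = 175.69 × 1.132497 = 198.9684
Value of long forward = (F − K)·e^(−rT) = (198.9684 − 190.05) · e^(−0.0991·21/12)
= 8.9184 × 0.840780 = 7.50
Short position value = −(long value) = -S$7.50

-S$7.50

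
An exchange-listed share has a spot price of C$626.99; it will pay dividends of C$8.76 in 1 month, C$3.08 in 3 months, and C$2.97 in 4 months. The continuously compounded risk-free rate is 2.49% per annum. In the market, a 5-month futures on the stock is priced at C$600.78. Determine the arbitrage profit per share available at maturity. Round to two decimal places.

PV(dividends) I = 8.76·e^(−0.0249·1/12) + 3.08·e^(−0.0249·3/12) + 2.97·e^(−0.0249·4/12) = 14.7482
Fair futures F* = (S − I)·e^(rT) = (626.99 − 14.7482)·e^0.010375 = 612.2418 × 1.010429 = 618.6269
Market C$600.78 < fair 618.6269: forward underpriced → reverse cash-and-carry (short the stock, invest proceeds at r, pay the dividends, go long the forward).
Profit at T = |F_mkt − F*| = |600.78 − 618.6269| = C$17.85 per share

C$17.85 per share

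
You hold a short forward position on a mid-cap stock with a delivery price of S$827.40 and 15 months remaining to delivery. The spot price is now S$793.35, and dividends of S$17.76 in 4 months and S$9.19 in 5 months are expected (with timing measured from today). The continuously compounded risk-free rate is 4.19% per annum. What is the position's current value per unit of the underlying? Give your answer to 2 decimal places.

PV(remaining dividends) I = 17.76·e^(−0.0419·4/12) + 9.19·e^(−0.0419·5/12) = 26.5446
Current forward F = (S − I)·e^(rT) = (793.35 − 26.5446)·e^(0.0419·15/12) = 766.8054 × 1.053771 = 808.0373
Value (long) = (F − K)·e^(−rT) = (808.0373 − 827.40) × 0.948973 = -18.3747
Short position value = −(long value) = S$18.37

S$18.37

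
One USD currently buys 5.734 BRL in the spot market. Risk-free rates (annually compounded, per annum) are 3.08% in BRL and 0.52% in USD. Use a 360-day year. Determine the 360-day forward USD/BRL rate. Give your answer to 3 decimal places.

By covered interest parity, F = S · (1+r_BRL)^T / (1+r_USD)^T
= 5.734 × 1.030800 / 1.005200 = 5.734 × 1.025468
F = 5.880 BRL per USD

5.880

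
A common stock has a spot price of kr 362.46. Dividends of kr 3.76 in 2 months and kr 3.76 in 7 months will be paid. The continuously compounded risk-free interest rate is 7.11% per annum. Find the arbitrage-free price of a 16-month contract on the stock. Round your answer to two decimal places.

PV(dividends) I = 3.76·e^(−0.0711·2/12) + 3.76·e^(−0.0711·7/12)
I = 3.7157 + 3.6072 = 7.3229
F = (S − I)·e^(rT) = (362.46 − 7.3229) · e^(0.0711·16/12)
= 355.1371 · e^0.094800 = 355.1371 × 1.099439 = kr 390.45

kr 390.45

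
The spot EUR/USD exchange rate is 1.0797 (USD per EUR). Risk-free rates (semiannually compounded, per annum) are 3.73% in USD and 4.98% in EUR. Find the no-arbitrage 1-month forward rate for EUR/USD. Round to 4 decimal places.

By covered interest parity, F = S · (1+r_USD/2)^(2T) / (1+r_EUR/2)^(2T)
= 1.0797 × 1.003084 / 1.004108 = 1.0797 × 0.998980
F = 1.0786 USD per EUR

1.0786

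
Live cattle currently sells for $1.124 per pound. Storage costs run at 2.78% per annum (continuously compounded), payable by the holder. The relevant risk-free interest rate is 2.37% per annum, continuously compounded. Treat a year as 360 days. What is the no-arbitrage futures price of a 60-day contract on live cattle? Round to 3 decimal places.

$1.134 per pound

Net carry = r + u − y = 0.0237 + 0.0278 − 0.0000 = 0.0515
F = S·e^((r+u−y)T) = 1.124 · e^(0.0515 × 60/360) = 1.124 · e^0.008583
= 1.124 × 1.008620 = $1.134 per pound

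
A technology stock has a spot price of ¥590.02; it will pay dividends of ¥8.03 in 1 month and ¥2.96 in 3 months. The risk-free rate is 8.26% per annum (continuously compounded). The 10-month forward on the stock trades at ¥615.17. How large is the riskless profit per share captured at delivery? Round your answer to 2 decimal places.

PV(dividends) I = 8.03·e^(−0.0826·1/12) + 2.96·e^(−0.0826·3/12) = 10.8744
Fair forward F* = (S − I)·e^(rT) = (590.02 − 10.8744)·e^0.068833 = 579.1456 × 1.071257 = 620.4138
Market ¥615.17 < fair 620.4138: forward underpriced → reverse cash-and-carry (short the stock, invest proceeds at r, pay the dividends, go long the forward).
Profit at T = |F_mkt − F*| = |615.17 − 620.4138| = ¥5.24 per share

¥5.24 per share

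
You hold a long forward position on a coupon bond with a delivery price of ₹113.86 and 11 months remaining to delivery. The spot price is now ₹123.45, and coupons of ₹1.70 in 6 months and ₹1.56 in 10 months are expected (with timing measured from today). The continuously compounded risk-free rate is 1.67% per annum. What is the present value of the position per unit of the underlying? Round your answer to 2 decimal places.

PV(remaining coupons) I = 1.70·e^(−0.0167·6/12) + 1.56·e^(−0.0167·10/12) = 3.2243
Current forward F = (S − I)·e^(rT) = (123.45 − 3.2243)·e^(0.0167·11/12) = 120.2257 × 1.015426 = 122.0803
Value (long) = (F − K)·e^(−rT) = (122.0803 − 113.86) × 0.984808 = 8.0954
Value = ₹8.10

₹8.10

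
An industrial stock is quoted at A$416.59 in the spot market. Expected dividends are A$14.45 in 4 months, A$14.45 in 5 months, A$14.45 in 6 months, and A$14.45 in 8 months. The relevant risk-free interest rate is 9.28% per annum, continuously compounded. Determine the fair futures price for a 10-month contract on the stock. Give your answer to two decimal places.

PV(dividends) I = 14.45·e^(−0.0928·4/12) + 14.45·e^(−0.0928·5/12) + 14.45·e^(−0.0928·6/12) + 14.45·e^(−0.0928·8/12)
I = 14.0099 + 13.9019 + 13.7948 + 13.5831 = 55.2897
F = (S − I)·e^(rT) = (416.59 − 55.2897) · e^(0.0928·10/12)
= 361.3003 · e^0.077333 = 361.3003 × 1.080402 = A$390.35

A$390.35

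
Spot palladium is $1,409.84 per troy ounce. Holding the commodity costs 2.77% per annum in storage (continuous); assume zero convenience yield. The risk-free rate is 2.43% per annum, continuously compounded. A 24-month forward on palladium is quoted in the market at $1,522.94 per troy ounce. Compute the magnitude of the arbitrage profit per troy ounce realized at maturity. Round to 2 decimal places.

Fair forward: F* = S·e^(carry·T), with carry = (r + u) = 0.0243 + 0.0277 = 0.0520
F* = 1409.84 · e^(0.0520 × 24/12) = 1409.84 · e^0.10400000 = 1409.84 × 1.10960045 = $1564.3591
Market $1522.94 < fair $1564.3591: forward underpriced → reverse cash-and-carry (short spot, go long the forward).
At maturity, profit = |F_mkt − F*| = |1522.94 − 1564.3591| = $41.42 per troy ounce

$41.42 per troy ounce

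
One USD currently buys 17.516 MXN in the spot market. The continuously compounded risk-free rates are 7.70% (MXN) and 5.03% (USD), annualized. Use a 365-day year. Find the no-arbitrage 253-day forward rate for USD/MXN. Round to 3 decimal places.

17.843

F = S·e^((r_MXN − r_USD)T) = 17.516 · e^((0.0770 − 0.0503) × 253/365)
= 17.516 · e^0.018507 = 17.516 × 1.018679
F = 17.843 MXN per USD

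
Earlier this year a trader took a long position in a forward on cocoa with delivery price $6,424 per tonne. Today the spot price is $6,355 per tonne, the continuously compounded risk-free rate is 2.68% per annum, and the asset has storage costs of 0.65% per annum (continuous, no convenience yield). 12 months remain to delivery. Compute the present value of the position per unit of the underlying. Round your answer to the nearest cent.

$142.32 per tonne

Current fair forward for the remaining 12 months: F = S·e^((r + u)·T), (r + u) = 0.0268 + 0.0065 = 0.0333
F = 6355 · e^(0.0333 × 12/12) = 6355 × 1.03386065 = 6570.1844
Value of long forward = (F − K)·e^(−rT) = (6570.1844 − 6424) · e^(−0.0268·12/12)
= 146.1844 × 0.97355593 = 142.32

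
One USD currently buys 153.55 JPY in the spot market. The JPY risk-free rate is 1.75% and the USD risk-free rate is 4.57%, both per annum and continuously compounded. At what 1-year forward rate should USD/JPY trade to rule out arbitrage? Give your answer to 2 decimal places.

149.28

F = S·e^((r_JPY − r_USD)T) = 153.55 · e^((0.0175 − 0.0457) × 12/12)
= 153.55 · e^-0.028200 = 153.55 × 0.972194
F = 149.28 JPY per USD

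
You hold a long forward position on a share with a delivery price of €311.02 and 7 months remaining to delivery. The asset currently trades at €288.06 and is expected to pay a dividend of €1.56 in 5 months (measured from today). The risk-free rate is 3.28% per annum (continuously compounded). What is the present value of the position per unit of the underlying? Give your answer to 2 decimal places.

-€18.60

PV(remaining dividends) I = 1.56·e^(−0.0328·5/12) = 1.5388
Current forward F = (S − I)·e^(rT) = (288.06 − 1.5388)·e^(0.0328·7/12) = 286.5212 × 1.019318 = 292.0562
Value (long) = (F − K)·e^(−rT) = (292.0562 − 311.02) × 0.981049 = -18.6044
Value = -€18.60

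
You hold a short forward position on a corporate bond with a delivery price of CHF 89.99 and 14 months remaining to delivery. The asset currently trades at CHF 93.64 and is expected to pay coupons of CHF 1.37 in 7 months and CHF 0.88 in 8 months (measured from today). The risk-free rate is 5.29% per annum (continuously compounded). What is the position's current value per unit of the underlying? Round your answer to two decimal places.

PV(remaining coupons) I = 1.37·e^(−0.0529·7/12) + 0.88·e^(−0.0529·8/12) = 2.1779
Current forward F = (S − I)·e^(rT) = (93.64 − 2.1779)·e^(0.0529·14/12) = 91.4621 × 1.063661 = 97.2847
Value (long) = (F − K)·e^(−rT) = (97.2847 − 89.99) × 0.940149 = 6.8581
Short position value = −(long value) = -CHF 6.86

-CHF 6.86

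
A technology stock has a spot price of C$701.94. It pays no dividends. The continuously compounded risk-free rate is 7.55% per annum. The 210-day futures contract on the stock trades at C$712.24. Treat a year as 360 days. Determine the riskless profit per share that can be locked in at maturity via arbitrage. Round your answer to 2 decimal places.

Fair futures: F* = S·e^(carry·T), with carry = r = 0.0755
F* = 701.94 · e^(0.0755 × 210/360) = 701.94 · e^0.044042 = 701.94 × 1.045026 = C$733.5456
Market C$712.24 < fair C$733.5456: forward underpriced → reverse cash-and-carry (short spot, go long the forward).
At maturity, profit = |F_mkt − F*| = |712.24 − 733.5456| = C$21.31 per share

C$21.31 per share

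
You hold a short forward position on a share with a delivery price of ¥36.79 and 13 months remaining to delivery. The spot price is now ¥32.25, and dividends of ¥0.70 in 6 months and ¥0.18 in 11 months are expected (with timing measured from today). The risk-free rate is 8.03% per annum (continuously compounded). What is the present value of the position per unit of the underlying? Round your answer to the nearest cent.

¥2.31

PV(remaining dividends) I = 0.70·e^(−0.0803·6/12) + 0.18·e^(−0.0803·11/12) = 0.8397
Current forward F = (S − I)·e^(rT) = (32.25 − 0.8397)·e^(0.0803·13/12) = 31.4103 × 1.090888 = 34.2651
Value (long) = (F − K)·e^(−rT) = (34.2651 − 36.79) × 0.916685 = -2.3145
Short position value = −(long value) = ¥2.31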